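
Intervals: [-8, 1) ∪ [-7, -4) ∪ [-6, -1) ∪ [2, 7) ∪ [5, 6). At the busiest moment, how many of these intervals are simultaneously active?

3

Sweep endpoints in order; track running count of active intervals.
Peak of 3 reached at -6.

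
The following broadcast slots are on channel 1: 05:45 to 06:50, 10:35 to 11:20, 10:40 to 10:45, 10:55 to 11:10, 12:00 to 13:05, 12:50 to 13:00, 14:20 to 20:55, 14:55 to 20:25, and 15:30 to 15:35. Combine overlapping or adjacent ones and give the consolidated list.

10:35–11:20 is disjoint → start new block.
10:40–10:45 overlaps/touches 10:35–11:20 → extend to 10:35–11:20.
10:55–11:10 overlaps/touches 10:35–11:20 → extend to 10:35–11:20.
12:00–13:05 is disjoint → start new block.
12:50–13:00 overlaps/touches 12:00–13:05 → extend to 12:00–13:05.
14:20–20:55 is disjoint → start new block.
14:55–20:25 overlaps/touches 14:20–20:55 → extend to 14:20–20:55.
15:30–15:35 overlaps/touches 14:20–20:55 → extend to 14:20–20:55.

05:45–06:50, 10:35–11:20, 12:00–13:05, 14:20–20:55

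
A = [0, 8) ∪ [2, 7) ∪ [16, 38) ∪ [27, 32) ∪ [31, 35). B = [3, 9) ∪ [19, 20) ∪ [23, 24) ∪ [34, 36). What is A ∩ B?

[3, 8) ∪ [19, 20) ∪ [23, 24) ∪ [34, 36)

A, merged: [0, 8), [16, 38).
[0, 8) overlaps B on [3, 8).
[16, 38) overlaps B on [19, 20), [23, 24), [34, 36).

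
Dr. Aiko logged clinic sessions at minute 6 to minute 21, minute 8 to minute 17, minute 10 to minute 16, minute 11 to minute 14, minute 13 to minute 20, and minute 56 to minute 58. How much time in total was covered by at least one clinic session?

17 minutes

Merged: minute 6 to minute 21, minute 56 to minute 58.
Lengths: 15 minutes + 2 minutes = 17 minutes.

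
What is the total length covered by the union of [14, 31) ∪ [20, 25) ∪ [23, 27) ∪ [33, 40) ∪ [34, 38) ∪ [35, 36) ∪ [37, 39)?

24

Merged: [14, 31), [33, 40).
Lengths: 17 + 7 = 24.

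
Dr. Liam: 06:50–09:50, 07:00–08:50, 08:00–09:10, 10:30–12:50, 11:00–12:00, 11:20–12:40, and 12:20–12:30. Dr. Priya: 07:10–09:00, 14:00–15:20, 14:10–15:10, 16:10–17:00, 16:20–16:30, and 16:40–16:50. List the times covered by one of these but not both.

06:50-07:10, 09:00-09:50, 10:30-12:50, 14:00-15:20, 16:10-17:00

Merge the first list: 06:50-09:50, 10:30-12:50.
Merge the second list: 07:10-09:00, 14:00-15:20, 16:10-17:00.
A \ B = 06:50-07:10, 09:00-09:50, 10:30-12:50.
B \ A = 14:00-15:20, 16:10-17:00.
Union of the two gives the symmetric difference.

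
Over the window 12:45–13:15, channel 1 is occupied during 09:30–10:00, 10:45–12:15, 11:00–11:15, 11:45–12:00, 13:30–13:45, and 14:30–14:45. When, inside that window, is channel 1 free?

12:45–13:15

The merged coverage is 09:30–10:00, 10:45–12:15, 13:30–13:45, 14:30–14:45.
Gaps within 12:45–13:15: 12:45–13:15.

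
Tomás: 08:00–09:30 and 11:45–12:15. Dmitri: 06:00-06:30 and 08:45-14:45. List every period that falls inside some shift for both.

08:00-09:30 overlaps B on 08:45-09:30.
11:45-12:15 overlaps B on 11:45-12:15.

08:45-09:30, 11:45-12:15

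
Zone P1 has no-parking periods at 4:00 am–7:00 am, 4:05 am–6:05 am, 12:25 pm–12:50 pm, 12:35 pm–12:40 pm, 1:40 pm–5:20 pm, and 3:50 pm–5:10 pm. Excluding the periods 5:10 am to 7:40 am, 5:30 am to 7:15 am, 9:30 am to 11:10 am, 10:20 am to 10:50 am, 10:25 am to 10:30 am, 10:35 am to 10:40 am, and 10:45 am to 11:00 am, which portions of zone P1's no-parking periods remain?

4:00 am–5:10 am, 12:25 pm–12:50 pm, 1:40 pm–5:20 pm

First set merges to 4:00 am–7:00 am, 12:25 pm–12:50 pm, 1:40 pm–5:20 pm.
Second set merges to 5:10 am–7:40 am, 9:30 am–11:10 am.
4:00 am–7:00 am with B removed leaves 4:00 am–5:10 am.
12:25 pm–12:50 pm is untouched.
1:40 pm–5:20 pm is untouched.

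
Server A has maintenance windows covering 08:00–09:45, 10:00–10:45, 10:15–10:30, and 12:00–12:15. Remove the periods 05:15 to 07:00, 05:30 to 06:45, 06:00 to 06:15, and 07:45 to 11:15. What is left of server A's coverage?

A, merged: 08:00–09:45, 10:00–10:45, 12:00–12:15.
B, merged: 05:15–07:00, 07:45–11:15.
08:00–09:45 lies entirely inside B → drops out.
10:00–10:45 lies entirely inside B → drops out.
12:00–12:15 is untouched.

12:00–12:15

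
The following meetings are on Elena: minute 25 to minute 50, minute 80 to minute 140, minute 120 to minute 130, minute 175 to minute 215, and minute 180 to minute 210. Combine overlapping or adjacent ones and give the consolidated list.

minute 25 to minute 50, minute 80 to minute 140, minute 175 to minute 215

minute 80 to minute 140 is disjoint → start new block.
minute 120 to minute 130 overlaps/touches minute 80 to minute 140 → extend to minute 80 to minute 140.
minute 175 to minute 215 is disjoint → start new block.
minute 180 to minute 210 overlaps/touches minute 175 to minute 215 → extend to minute 175 to minute 215.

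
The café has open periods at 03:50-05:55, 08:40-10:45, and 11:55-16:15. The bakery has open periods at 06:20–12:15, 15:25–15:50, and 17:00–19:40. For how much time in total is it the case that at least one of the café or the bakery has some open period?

A ∪ B = 03:50–05:55, 06:20–16:15, 17:00–19:40.
Total: 2 h 5 min + 9 h 55 min + 2 h 40 min = 14 h 40 min.

14 h 40 min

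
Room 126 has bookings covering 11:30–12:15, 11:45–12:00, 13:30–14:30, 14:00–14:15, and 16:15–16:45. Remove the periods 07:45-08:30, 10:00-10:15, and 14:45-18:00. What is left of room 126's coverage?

A, merged: 11:30–12:15, 13:30–14:30, 16:15–16:45.
11:30–12:15 is untouched.
13:30–14:30 is untouched.
16:15–16:45 lies entirely inside B → drops out.

11:30–12:15, 13:30–14:30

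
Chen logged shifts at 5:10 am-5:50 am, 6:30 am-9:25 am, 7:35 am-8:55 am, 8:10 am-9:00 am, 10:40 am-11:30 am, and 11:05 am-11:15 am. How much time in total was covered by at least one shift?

Merged: 5:10 am–5:50 am, 6:30 am–9:25 am, 10:40 am–11:30 am.
Lengths: 40 min + 2 h 55 min + 50 min = 4 h 25 min.

4 h 25 min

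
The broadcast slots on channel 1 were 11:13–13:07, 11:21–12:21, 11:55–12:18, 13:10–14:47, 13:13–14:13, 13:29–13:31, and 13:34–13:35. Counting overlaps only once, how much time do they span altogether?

3 h 31 min

Merged: 11:13–13:07, 13:10–14:47.
Lengths: 1 h 54 min + 1 h 37 min = 3 h 31 min.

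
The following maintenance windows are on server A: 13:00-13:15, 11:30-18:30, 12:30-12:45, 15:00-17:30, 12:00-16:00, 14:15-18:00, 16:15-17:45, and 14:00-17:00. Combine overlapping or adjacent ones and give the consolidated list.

11:30–18:30

Sort by start: 11:30–18:30, 12:00–16:00, 12:30–12:45, 13:00–13:15, 14:00–17:00, 14:15–18:00, 15:00–17:30, 16:15–17:45.
12:00–16:00 overlaps/touches 11:30–18:30 → extend to 11:30–18:30.
12:30–12:45 overlaps/touches 11:30–18:30 → extend to 11:30–18:30.
13:00–13:15 overlaps/touches 11:30–18:30 → extend to 11:30–18:30.
14:00–17:00 overlaps/touches 11:30–18:30 → extend to 11:30–18:30.
14:15–18:00 overlaps/touches 11:30–18:30 → extend to 11:30–18:30.
15:00–17:30 overlaps/touches 11:30–18:30 → extend to 11:30–18:30.
16:15–17:45 overlaps/touches 11:30–18:30 → extend to 11:30–18:30.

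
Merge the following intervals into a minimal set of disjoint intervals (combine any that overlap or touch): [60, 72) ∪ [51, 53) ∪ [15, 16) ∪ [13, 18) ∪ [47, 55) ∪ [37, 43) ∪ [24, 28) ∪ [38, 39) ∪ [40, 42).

[13, 18) ∪ [24, 28) ∪ [37, 43) ∪ [47, 55) ∪ [60, 72)

Sort by start: [13, 18), [15, 16), [24, 28), [37, 43), [38, 39), [40, 42), [47, 55), [51, 53), [60, 72).
[15, 16) overlaps/touches [13, 18) → extend to [13, 18).
[24, 28) is disjoint → start new block.
[37, 43) is disjoint → start new block.
[38, 39) overlaps/touches [37, 43) → extend to [37, 43).
[40, 42) overlaps/touches [37, 43) → extend to [37, 43).
[47, 55) is disjoint → start new block.
[51, 53) overlaps/touches [47, 55) → extend to [47, 55).
[60, 72) is disjoint → start new block.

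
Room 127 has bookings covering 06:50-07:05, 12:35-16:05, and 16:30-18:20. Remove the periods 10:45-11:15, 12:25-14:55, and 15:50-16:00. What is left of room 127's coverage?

06:50–07:05, 14:55–15:50, 16:00–16:05, 16:30–18:20

06:50–07:05: nothing removed.
12:35–16:05 \ B = 14:55–15:50, 16:00–16:05.
16:30–18:20: nothing removed.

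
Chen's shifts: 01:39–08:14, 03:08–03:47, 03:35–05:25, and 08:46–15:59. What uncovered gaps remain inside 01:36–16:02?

Covered (merged): 01:39–08:14, 08:46–15:59.
Uncovered inside 01:36–16:02: 01:36–01:39, 08:14–08:46, 15:59–16:02.

01:36–01:39, 08:14–08:46, 15:59–16:02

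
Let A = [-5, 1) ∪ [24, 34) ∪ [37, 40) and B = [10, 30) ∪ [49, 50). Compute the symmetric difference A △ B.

[-5, 1) ∪ [10, 24) ∪ [30, 34) ∪ [37, 40) ∪ [49, 50)

A \ B = [-5, 1), [30, 34), [37, 40).
B \ A = [10, 24), [49, 50).
Union of the two gives the symmetric difference.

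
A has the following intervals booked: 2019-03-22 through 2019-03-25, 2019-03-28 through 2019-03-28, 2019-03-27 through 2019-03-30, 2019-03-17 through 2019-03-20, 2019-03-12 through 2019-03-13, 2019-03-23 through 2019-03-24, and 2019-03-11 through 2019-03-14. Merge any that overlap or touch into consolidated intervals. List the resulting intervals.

2019-03-11 through 2019-03-14, 2019-03-17 through 2019-03-20, 2019-03-22 through 2019-03-25, 2019-03-27 through 2019-03-30

Sort by start: 2019-03-11 through 2019-03-14, 2019-03-12 through 2019-03-13, 2019-03-17 through 2019-03-20, 2019-03-22 through 2019-03-25, 2019-03-23 through 2019-03-24, 2019-03-27 through 2019-03-30, 2019-03-28 through 2019-03-28.
2019-03-12 through 2019-03-13 overlaps/touches 2019-03-11 through 2019-03-14 → extend to 2019-03-11 through 2019-03-14.
2019-03-17 through 2019-03-20 is disjoint → start new block.
2019-03-22 through 2019-03-25 is disjoint → start new block.
2019-03-23 through 2019-03-24 overlaps/touches 2019-03-22 through 2019-03-25 → extend to 2019-03-22 through 2019-03-25.
2019-03-27 through 2019-03-30 is disjoint → start new block.
2019-03-28 through 2019-03-28 overlaps/touches 2019-03-27 through 2019-03-30 → extend to 2019-03-27 through 2019-03-30.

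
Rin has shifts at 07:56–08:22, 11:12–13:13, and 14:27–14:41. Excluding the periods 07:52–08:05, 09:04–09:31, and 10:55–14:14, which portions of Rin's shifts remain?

07:56–08:22 \ B = 08:05–08:22.
11:12–13:13: entirely removed.
14:27–14:41: nothing removed.

08:05–08:22, 14:27–14:41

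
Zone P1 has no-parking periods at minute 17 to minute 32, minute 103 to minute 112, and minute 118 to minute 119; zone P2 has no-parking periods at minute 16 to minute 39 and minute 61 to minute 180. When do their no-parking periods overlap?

minute 17 to minute 32, minute 103 to minute 112, minute 118 to minute 119

minute 17 to minute 32 overlaps B on minute 17 to minute 32.
minute 103 to minute 112 overlaps B on minute 103 to minute 112.
minute 118 to minute 119 overlaps B on minute 118 to minute 119.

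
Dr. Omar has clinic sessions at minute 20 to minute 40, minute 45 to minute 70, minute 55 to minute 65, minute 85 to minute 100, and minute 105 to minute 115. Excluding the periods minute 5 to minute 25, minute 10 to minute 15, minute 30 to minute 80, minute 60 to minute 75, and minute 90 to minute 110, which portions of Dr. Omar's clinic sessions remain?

First set merges to minute 20 to minute 40, minute 45 to minute 70, minute 85 to minute 100, minute 105 to minute 115.
Second set merges to minute 5 to minute 25, minute 30 to minute 80, minute 90 to minute 110.
minute 20 to minute 40 \ B = minute 25 to minute 30.
minute 45 to minute 70: entirely removed.
minute 85 to minute 100 \ B = minute 85 to minute 90.
minute 105 to minute 115 \ B = minute 110 to minute 115.

minute 25 to minute 30, minute 85 to minute 90, minute 110 to minute 115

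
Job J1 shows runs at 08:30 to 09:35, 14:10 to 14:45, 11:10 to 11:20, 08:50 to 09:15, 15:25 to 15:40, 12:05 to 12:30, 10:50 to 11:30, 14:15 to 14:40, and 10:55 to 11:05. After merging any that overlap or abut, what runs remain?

08:30–09:35, 10:50–11:30, 12:05–12:30, 14:10–14:45, 15:25–15:40

Sort by start: 08:30–09:35, 08:50–09:15, 10:50–11:30, 10:55–11:05, 11:10–11:20, 12:05–12:30, 14:10–14:45, 14:15–14:40, 15:25–15:40.
08:50–09:15 overlaps/touches 08:30–09:35 → extend to 08:30–09:35.
10:50–11:30 is disjoint → start new block.
10:55–11:05 overlaps/touches 10:50–11:30 → extend to 10:50–11:30.
11:10–11:20 overlaps/touches 10:50–11:30 → extend to 10:50–11:30.
12:05–12:30 is disjoint → start new block.
14:10–14:45 is disjoint → start new block.
14:15–14:40 overlaps/touches 14:10–14:45 → extend to 14:10–14:45.
15:25–15:40 is disjoint → start new block.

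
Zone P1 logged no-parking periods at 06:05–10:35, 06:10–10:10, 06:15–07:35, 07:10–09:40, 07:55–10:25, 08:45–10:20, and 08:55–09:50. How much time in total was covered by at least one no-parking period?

4 h 30 min

Merged: 06:05–10:35.
Length: 4 h 30 min.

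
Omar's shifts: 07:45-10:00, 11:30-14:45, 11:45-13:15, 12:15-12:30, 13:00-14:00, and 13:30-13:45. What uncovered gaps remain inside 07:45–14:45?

10:00–11:30

Covered (merged): 07:45–10:00, 11:30–14:45.
Uncovered inside 07:45–14:45: 10:00–11:30.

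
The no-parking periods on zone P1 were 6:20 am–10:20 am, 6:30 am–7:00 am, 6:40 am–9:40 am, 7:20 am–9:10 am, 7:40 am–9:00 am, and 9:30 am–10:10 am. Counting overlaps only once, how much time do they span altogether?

Merged: 6:20 am–10:20 am.
Length: 4 h.

4 h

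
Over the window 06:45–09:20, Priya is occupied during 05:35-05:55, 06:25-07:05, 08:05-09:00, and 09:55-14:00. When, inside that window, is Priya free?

07:05–08:05, 09:00–09:20

Covered (merged): 05:35–05:55, 06:25–07:05, 08:05–09:00, 09:55–14:00.
Complement within 06:45–09:20: 07:05–08:05, 09:00–09:20.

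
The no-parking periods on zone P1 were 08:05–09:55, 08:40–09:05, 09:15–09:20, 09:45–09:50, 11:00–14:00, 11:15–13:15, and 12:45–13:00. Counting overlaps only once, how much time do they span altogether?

Merged: 08:05–09:55, 11:00–14:00.
Lengths: 1 h 50 min + 3 h = 4 h 50 min.

4 h 50 min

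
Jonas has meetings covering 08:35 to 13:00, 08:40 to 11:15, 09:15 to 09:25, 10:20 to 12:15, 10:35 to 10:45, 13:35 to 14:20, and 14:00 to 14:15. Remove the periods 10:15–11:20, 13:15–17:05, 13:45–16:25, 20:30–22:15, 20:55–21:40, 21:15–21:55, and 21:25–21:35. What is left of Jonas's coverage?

Merge the first list: 08:35-13:00, 13:35-14:20.
Merge the second list: 10:15-11:20, 13:15-17:05, 20:30-22:15.
08:35-13:00 \ B = 08:35-10:15, 11:20-13:00.
13:35-14:20: entirely removed.

08:35-10:15, 11:20-13:00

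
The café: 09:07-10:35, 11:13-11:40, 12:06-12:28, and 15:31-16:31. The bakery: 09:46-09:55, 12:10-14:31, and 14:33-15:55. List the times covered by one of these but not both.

09:07–09:46, 09:55–10:35, 11:13–11:40, 12:06–12:10, 12:28–14:31, 14:33–15:31, 15:55–16:31

Only in the first: 09:07–09:46, 09:55–10:35, 11:13–11:40, 12:06–12:10, 15:55–16:31.
Only in the second: 12:28–14:31, 14:33–15:31.
Together these are the periods covered by exactly one.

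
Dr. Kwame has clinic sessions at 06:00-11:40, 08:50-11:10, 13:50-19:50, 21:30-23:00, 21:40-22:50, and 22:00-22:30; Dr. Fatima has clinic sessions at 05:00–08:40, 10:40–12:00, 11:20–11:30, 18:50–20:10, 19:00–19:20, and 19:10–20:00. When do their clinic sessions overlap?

06:00–08:40, 10:40–11:40, 18:50–19:50

A, merged: 06:00–11:40, 13:50–19:50, 21:30–23:00.
B, merged: 05:00–08:40, 10:40–12:00, 18:50–20:10.
06:00–11:40 overlaps B on 06:00–08:40, 10:40–11:40.
13:50–19:50 overlaps B on 18:50–19:50.
21:30–23:00 falls entirely outside B.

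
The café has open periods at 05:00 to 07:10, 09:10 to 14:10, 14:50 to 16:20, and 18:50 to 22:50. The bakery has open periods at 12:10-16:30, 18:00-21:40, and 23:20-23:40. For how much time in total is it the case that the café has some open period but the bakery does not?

A \ B = 05:00–07:10, 09:10–12:10, 21:40–22:50.
Total: 2 h 10 min + 3 h + 1 h 10 min = 6 h 20 min.

6 h 20 min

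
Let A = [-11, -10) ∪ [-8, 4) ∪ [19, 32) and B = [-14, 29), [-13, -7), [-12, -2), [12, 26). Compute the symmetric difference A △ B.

B, merged: [-14, 29).
Only in the first: [29, 32).
Only in the second: [-14, -11), [-10, -8), [4, 19).
Together these are the periods covered by exactly one.

[-14, -11) ∪ [-10, -8) ∪ [4, 19) ∪ [29, 32)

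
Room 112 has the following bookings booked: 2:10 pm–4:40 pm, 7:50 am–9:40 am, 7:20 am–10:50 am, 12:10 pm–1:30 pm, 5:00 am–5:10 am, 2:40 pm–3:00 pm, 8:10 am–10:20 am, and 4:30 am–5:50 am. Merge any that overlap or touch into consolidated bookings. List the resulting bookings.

4:30 am–5:50 am, 7:20 am–10:50 am, 12:10 pm–1:30 pm, 2:10 pm–4:40 pm

Sort by start: 4:30 am–5:50 am, 5:00 am–5:10 am, 7:20 am–10:50 am, 7:50 am–9:40 am, 8:10 am–10:20 am, 12:10 pm–1:30 pm, 2:10 pm–4:40 pm, 2:40 pm–3:00 pm.
5:00 am–5:10 am overlaps/touches 4:30 am–5:50 am → extend to 4:30 am–5:50 am.
7:20 am–10:50 am is disjoint → start new block.
7:50 am–9:40 am overlaps/touches 7:20 am–10:50 am → extend to 7:20 am–10:50 am.
8:10 am–10:20 am overlaps/touches 7:20 am–10:50 am → extend to 7:20 am–10:50 am.
12:10 pm–1:30 pm is disjoint → start new block.
2:10 pm–4:40 pm is disjoint → start new block.
2:40 pm–3:00 pm overlaps/touches 2:10 pm–4:40 pm → extend to 2:10 pm–4:40 pm.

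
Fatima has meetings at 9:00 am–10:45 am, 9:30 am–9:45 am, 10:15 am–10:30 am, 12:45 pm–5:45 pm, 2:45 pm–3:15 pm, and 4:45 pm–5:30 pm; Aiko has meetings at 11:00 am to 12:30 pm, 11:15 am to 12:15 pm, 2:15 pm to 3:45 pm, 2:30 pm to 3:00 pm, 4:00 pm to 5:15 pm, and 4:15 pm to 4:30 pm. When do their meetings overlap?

Merge the first list: 9:00 am–10:45 am, 12:45 pm–5:45 pm.
Merge the second list: 11:00 am–12:30 pm, 2:15 pm–3:45 pm, 4:00 pm–5:15 pm.
9:00 am–10:45 am: no overlap with the second set.
12:45 pm–5:45 pm meets the second set on 2:15 pm–3:45 pm, 4:00 pm–5:15 pm.

2:15 pm–3:45 pm, 4:00 pm–5:15 pm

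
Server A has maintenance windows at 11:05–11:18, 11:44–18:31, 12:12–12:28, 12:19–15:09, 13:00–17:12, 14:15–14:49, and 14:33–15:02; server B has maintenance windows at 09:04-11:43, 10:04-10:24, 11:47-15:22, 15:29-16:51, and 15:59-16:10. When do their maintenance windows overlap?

11:05–11:18, 11:47–15:22, 15:29–16:51

First set merges to 11:05–11:18, 11:44–18:31.
Second set merges to 09:04–11:43, 11:47–15:22, 15:29–16:51.
11:05–11:18 meets the second set on 11:05–11:18.
11:44–18:31 meets the second set on 11:47–15:22, 15:29–16:51.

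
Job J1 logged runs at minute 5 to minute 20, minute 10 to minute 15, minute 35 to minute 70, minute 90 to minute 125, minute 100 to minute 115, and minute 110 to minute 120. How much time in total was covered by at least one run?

Merged: minute 5 to minute 20, minute 35 to minute 70, minute 90 to minute 125.
Lengths: 15 minutes + 35 minutes + 35 minutes = 85 minutes.

85 minutes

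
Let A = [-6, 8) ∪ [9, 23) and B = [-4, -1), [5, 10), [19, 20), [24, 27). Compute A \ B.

[-6, 8) \ B = [-6, -4), [-1, 5).
[9, 23) \ B = [10, 19), [20, 23).

[-6, -4) ∪ [-1, 5) ∪ [10, 19) ∪ [20, 23)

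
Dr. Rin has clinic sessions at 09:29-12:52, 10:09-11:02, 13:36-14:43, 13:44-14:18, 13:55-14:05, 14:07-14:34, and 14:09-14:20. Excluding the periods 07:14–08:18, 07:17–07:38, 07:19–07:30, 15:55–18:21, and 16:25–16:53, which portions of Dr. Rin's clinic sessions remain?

A, merged: 09:29–12:52, 13:36–14:43.
B, merged: 07:14–08:18, 15:55–18:21.
09:29–12:52: no B overlap → unchanged.
13:36–14:43: no B overlap → unchanged.

09:29–12:52, 13:36–14:43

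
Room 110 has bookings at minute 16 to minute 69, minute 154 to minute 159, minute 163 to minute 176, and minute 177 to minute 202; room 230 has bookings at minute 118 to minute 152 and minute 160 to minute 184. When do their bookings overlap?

minute 16 to minute 69 meets no B interval.
minute 154 to minute 159 meets no B interval.
minute 163 to minute 176 ∩ B → minute 163 to minute 176.
minute 177 to minute 202 ∩ B → minute 177 to minute 184.

minute 163 to minute 176, minute 177 to minute 184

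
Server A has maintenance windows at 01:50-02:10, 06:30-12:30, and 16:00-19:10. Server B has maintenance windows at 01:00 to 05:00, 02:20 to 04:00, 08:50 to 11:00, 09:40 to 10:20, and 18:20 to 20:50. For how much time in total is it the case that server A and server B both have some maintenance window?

3 h 20 min

Merge the second list: 01:00-05:00, 08:50-11:00, 18:20-20:50.
A ∩ B = 01:50-02:10, 08:50-11:00, 18:20-19:10.
Total: 20 min + 2 h 10 min + 50 min = 3 h 20 min.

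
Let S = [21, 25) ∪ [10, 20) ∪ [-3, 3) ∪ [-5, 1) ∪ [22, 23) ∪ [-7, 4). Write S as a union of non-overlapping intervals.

Sort by start: [-7, 4), [-5, 1), [-3, 3), [10, 20), [21, 25), [22, 23).
[-5, 1) overlaps/touches [-7, 4) → extend to [-7, 4).
[-3, 3) overlaps/touches [-7, 4) → extend to [-7, 4).
[10, 20) is disjoint → start new block.
[21, 25) is disjoint → start new block.
[22, 23) overlaps/touches [21, 25) → extend to [21, 25).

[-7, 4) ∪ [10, 20) ∪ [21, 25)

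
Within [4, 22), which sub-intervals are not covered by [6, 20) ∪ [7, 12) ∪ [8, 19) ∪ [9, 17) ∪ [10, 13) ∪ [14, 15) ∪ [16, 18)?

[4, 6) ∪ [20, 22)

The merged coverage is [6, 20).
Complement within [4, 22): [4, 6), [20, 22).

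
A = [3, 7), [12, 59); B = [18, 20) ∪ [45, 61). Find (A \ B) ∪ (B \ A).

A \ B = [3, 7), [12, 18), [20, 45).
B \ A = [59, 61).
Union of the two gives the symmetric difference.

[3, 7) ∪ [12, 18) ∪ [20, 45) ∪ [59, 61)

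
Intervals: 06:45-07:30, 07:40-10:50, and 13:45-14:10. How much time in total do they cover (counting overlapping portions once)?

Merged: 06:45-07:30, 07:40-10:50, 13:45-14:10.
Lengths: 45 min + 3 h 10 min + 25 min = 4 h 20 min.

4 h 20 min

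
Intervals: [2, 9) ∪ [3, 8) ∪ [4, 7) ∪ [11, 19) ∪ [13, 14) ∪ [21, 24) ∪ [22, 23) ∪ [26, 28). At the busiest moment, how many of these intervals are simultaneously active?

Walk the sorted start/end points keeping a running depth.
The depth first hits 3 at 4.

3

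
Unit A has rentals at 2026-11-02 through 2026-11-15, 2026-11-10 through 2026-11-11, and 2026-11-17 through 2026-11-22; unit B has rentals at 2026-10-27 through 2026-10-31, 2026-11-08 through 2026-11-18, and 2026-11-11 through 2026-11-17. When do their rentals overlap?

2026-11-08 through 2026-11-15, 2026-11-17 through 2026-11-18

A, merged: 2026-11-02 through 2026-11-15, 2026-11-17 through 2026-11-22.
B, merged: 2026-10-27 through 2026-10-31, 2026-11-08 through 2026-11-18.
2026-11-02 through 2026-11-15 ∩ B → 2026-11-08 through 2026-11-15.
2026-11-17 through 2026-11-22 ∩ B → 2026-11-17 through 2026-11-18.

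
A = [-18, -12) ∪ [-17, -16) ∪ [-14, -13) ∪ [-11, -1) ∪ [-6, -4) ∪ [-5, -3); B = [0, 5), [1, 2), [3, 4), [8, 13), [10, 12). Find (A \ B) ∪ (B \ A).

A, merged: [-18, -12), [-11, -1).
B, merged: [0, 5), [8, 13).
A but not B: [-18, -12), [-11, -1).
B but not A: [0, 5), [8, 13).
Combining gives A △ B.

[-18, -12) ∪ [-11, -1) ∪ [0, 5) ∪ [8, 13)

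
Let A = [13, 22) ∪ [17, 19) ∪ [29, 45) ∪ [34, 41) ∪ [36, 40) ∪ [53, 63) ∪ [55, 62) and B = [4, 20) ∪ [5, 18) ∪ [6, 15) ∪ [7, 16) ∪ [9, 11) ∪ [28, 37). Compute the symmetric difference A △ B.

[4, 13) ∪ [20, 22) ∪ [28, 29) ∪ [37, 45) ∪ [53, 63)

First set merges to [13, 22), [29, 45), [53, 63).
Second set merges to [4, 20), [28, 37).
A \ B = [20, 22), [37, 45), [53, 63).
B \ A = [4, 13), [28, 29).
Union of the two gives the symmetric difference.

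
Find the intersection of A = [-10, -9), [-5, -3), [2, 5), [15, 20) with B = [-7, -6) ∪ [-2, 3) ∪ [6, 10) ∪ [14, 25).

[-10, -9): no overlap with the second set.
[-5, -3): no overlap with the second set.
[2, 5) meets the second set on [2, 3).
[15, 20) meets the second set on [15, 20).

[2, 3) ∪ [15, 20)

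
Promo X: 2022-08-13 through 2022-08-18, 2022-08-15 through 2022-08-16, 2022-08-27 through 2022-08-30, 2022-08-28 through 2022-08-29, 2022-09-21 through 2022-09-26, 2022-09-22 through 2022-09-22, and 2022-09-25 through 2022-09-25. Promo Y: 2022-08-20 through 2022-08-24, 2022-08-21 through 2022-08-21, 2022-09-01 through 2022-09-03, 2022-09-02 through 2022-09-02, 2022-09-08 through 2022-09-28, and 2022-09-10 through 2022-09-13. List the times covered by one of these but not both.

First set merges to 2022-08-13 through 2022-08-18, 2022-08-27 through 2022-08-30, 2022-09-21 through 2022-09-26.
Second set merges to 2022-08-20 through 2022-08-24, 2022-09-01 through 2022-09-03, 2022-09-08 through 2022-09-28.
Only in the first: 2022-08-13 through 2022-08-18, 2022-08-27 through 2022-08-30.
Only in the second: 2022-08-20 through 2022-08-24, 2022-09-01 through 2022-09-03, 2022-09-08 through 2022-09-20, 2022-09-27 through 2022-09-28.
Together these are the periods covered by exactly one.

2022-08-13 through 2022-08-18, 2022-08-20 through 2022-08-24, 2022-08-27 through 2022-08-30, 2022-09-01 through 2022-09-03, 2022-09-08 through 2022-09-20, 2022-09-27 through 2022-09-28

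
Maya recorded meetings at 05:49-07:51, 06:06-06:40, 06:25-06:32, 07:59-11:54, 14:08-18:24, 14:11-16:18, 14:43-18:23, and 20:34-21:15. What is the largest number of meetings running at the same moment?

At 06:25, 3 of the intervals are simultaneously active.
No point has more.

3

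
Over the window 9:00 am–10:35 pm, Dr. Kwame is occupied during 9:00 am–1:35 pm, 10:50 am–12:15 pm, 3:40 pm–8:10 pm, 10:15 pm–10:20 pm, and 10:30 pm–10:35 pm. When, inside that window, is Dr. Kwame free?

1:35 pm-3:40 pm, 8:10 pm-10:15 pm, 10:20 pm-10:30 pm

Covered (merged): 9:00 am-1:35 pm, 3:40 pm-8:10 pm, 10:15 pm-10:20 pm, 10:30 pm-10:35 pm.
Gaps within 9:00 am-10:35 pm: 1:35 pm-3:40 pm, 8:10 pm-10:15 pm, 10:20 pm-10:30 pm.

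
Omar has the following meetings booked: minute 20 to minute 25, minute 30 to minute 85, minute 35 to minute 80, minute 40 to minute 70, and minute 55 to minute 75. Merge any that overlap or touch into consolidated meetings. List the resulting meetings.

minute 20 to minute 25, minute 30 to minute 85

minute 30 to minute 85 is disjoint → start new block.
minute 35 to minute 80 overlaps/touches minute 30 to minute 85 → extend to minute 30 to minute 85.
minute 40 to minute 70 overlaps/touches minute 30 to minute 85 → extend to minute 30 to minute 85.
minute 55 to minute 75 overlaps/touches minute 30 to minute 85 → extend to minute 30 to minute 85.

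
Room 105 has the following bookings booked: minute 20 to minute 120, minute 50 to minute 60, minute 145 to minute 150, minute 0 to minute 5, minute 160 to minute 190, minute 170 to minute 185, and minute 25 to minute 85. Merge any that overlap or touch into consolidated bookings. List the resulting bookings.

minute 0 to minute 5, minute 20 to minute 120, minute 145 to minute 150, minute 160 to minute 190

Sort by start: minute 0 to minute 5, minute 20 to minute 120, minute 25 to minute 85, minute 50 to minute 60, minute 145 to minute 150, minute 160 to minute 190, minute 170 to minute 185.
minute 20 to minute 120 is disjoint → start new block.
minute 25 to minute 85 overlaps/touches minute 20 to minute 120 → extend to minute 20 to minute 120.
minute 50 to minute 60 overlaps/touches minute 20 to minute 120 → extend to minute 20 to minute 120.
minute 145 to minute 150 is disjoint → start new block.
minute 160 to minute 190 is disjoint → start new block.
minute 170 to minute 185 overlaps/touches minute 160 to minute 190 → extend to minute 160 to minute 190.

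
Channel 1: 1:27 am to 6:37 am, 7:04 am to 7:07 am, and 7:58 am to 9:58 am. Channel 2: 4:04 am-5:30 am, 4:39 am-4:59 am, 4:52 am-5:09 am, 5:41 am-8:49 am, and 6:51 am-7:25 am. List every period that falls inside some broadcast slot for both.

4:04 am-5:30 am, 5:41 am-6:37 am, 7:04 am-7:07 am, 7:58 am-8:49 am

Second set merges to 4:04 am-5:30 am, 5:41 am-8:49 am.
1:27 am-6:37 am overlaps B on 4:04 am-5:30 am, 5:41 am-6:37 am.
7:04 am-7:07 am overlaps B on 7:04 am-7:07 am.
7:58 am-9:58 am overlaps B on 7:58 am-8:49 am.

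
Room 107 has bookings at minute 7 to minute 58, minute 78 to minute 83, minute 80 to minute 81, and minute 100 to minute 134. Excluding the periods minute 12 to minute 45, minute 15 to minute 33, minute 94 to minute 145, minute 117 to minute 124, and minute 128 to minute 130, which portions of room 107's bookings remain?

A, merged: minute 7 to minute 58, minute 78 to minute 83, minute 100 to minute 134.
B, merged: minute 12 to minute 45, minute 94 to minute 145.
minute 7 to minute 58 with B removed leaves minute 7 to minute 12, minute 45 to minute 58.
minute 78 to minute 83 is untouched.
minute 100 to minute 134 lies entirely inside B → drops out.

minute 7 to minute 12, minute 45 to minute 58, minute 78 to minute 83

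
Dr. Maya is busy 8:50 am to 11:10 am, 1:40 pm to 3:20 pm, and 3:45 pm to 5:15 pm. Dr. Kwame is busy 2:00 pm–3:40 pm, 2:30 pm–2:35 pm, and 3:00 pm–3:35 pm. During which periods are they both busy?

2:00 pm-3:20 pm

Merge the second list: 2:00 pm-3:40 pm.
8:50 am-11:10 am: no overlap with the second set.
1:40 pm-3:20 pm meets the second set on 2:00 pm-3:20 pm.
3:45 pm-5:15 pm: no overlap with the second set.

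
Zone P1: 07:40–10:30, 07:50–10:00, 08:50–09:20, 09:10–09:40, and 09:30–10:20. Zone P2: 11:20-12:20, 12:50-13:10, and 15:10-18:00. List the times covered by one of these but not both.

Merge the first list: 07:40–10:30.
A but not B: 07:40–10:30.
B but not A: 11:20–12:20, 12:50–13:10, 15:10–18:00.
Combining gives A △ B.

07:40–10:30, 11:20–12:20, 12:50–13:10, 15:10–18:00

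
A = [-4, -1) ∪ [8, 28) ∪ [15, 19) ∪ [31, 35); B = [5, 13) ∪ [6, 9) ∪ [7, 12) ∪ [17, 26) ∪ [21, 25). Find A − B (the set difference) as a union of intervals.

A, merged: [-4, -1), [8, 28), [31, 35).
B, merged: [5, 13), [17, 26).
[-4, -1) is untouched.
[8, 28) with B removed leaves [13, 17), [26, 28).
[31, 35) is untouched.

[-4, -1) ∪ [13, 17) ∪ [26, 28) ∪ [31, 35)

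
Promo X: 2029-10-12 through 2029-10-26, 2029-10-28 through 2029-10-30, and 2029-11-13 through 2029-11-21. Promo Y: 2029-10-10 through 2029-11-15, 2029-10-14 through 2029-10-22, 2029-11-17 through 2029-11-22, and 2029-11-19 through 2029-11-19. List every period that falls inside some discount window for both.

B, merged: 2029-10-10 through 2029-11-15, 2029-11-17 through 2029-11-22.
2029-10-12 through 2029-10-26 meets the second set on 2029-10-12 through 2029-10-26.
2029-10-28 through 2029-10-30 meets the second set on 2029-10-28 through 2029-10-30.
2029-11-13 through 2029-11-21 meets the second set on 2029-11-13 through 2029-11-15, 2029-11-17 through 2029-11-21.

2029-10-12 through 2029-10-26, 2029-10-28 through 2029-10-30, 2029-11-13 through 2029-11-15, 2029-11-17 through 2029-11-21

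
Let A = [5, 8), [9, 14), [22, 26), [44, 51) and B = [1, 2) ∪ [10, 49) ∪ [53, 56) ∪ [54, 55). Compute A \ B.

B, merged: [1, 2), [10, 49), [53, 56).
[5, 8) is untouched.
[9, 14) with B removed leaves [9, 10).
[22, 26) lies entirely inside B → drops out.
[44, 51) with B removed leaves [49, 51).

[5, 8) ∪ [9, 10) ∪ [49, 51)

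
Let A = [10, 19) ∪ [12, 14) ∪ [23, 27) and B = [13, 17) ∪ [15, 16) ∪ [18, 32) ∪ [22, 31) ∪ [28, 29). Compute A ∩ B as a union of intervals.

[13, 17) ∪ [18, 19) ∪ [23, 27)

First set merges to [10, 19), [23, 27).
Second set merges to [13, 17), [18, 32).
[10, 19) ∩ B → [13, 17), [18, 19).
[23, 27) ∩ B → [23, 27).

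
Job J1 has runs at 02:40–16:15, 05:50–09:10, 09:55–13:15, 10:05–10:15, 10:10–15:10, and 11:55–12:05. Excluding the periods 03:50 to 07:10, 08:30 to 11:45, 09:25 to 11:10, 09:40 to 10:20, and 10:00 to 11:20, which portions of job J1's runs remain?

02:40–03:50, 07:10–08:30, 11:45–16:15

First set merges to 02:40–16:15.
Second set merges to 03:50–07:10, 08:30–11:45.
02:40–16:15 \ B = 02:40–03:50, 07:10–08:30, 11:45–16:15.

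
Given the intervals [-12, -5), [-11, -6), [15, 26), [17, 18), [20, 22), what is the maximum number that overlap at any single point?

At -11, 2 of the intervals are simultaneously active.
No point has more.

2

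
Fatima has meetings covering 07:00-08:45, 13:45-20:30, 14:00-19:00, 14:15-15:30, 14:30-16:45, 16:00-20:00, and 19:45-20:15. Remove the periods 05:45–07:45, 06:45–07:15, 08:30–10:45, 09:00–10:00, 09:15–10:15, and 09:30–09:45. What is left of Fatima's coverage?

07:45–08:30, 13:45–20:30

A, merged: 07:00–08:45, 13:45–20:30.
B, merged: 05:45–07:45, 08:30–10:45.
07:00–08:45 \ B = 07:45–08:30.
13:45–20:30: nothing removed.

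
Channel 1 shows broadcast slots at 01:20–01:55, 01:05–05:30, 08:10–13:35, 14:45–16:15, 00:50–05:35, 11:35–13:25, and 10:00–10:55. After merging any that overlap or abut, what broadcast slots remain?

Sort by start: 00:50-05:35, 01:05-05:30, 01:20-01:55, 08:10-13:35, 10:00-10:55, 11:35-13:25, 14:45-16:15.
01:05-05:30 overlaps/touches 00:50-05:35 → extend to 00:50-05:35.
01:20-01:55 overlaps/touches 00:50-05:35 → extend to 00:50-05:35.
08:10-13:35 is disjoint → start new block.
10:00-10:55 overlaps/touches 08:10-13:35 → extend to 08:10-13:35.
11:35-13:25 overlaps/touches 08:10-13:35 → extend to 08:10-13:35.
14:45-16:15 is disjoint → start new block.

00:50-05:35, 08:10-13:35, 14:45-16:15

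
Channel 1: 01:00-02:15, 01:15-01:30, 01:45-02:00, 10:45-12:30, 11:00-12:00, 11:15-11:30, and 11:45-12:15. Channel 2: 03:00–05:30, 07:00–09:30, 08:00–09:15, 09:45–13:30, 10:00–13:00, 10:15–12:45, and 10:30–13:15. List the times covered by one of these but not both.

First set merges to 01:00–02:15, 10:45–12:30.
Second set merges to 03:00–05:30, 07:00–09:30, 09:45–13:30.
A \ B = 01:00–02:15.
B \ A = 03:00–05:30, 07:00–09:30, 09:45–10:45, 12:30–13:30.
Union of the two gives the symmetric difference.

01:00–02:15, 03:00–05:30, 07:00–09:30, 09:45–10:45, 12:30–13:30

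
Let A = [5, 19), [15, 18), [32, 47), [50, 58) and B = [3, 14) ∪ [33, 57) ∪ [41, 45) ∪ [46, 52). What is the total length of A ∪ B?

A, merged: [5, 19), [32, 47), [50, 58).
B, merged: [3, 14), [33, 57).
A ∪ B = [3, 19), [32, 58).
Total: 16 + 26 = 42.

42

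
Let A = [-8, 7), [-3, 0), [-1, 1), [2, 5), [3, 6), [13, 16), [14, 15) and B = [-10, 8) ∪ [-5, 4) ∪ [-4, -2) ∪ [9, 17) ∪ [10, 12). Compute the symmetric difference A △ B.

[-10, -8) ∪ [7, 8) ∪ [9, 13) ∪ [16, 17)

Merge the first list: [-8, 7), [13, 16).
Merge the second list: [-10, 8), [9, 17).
A but not B: none.
B but not A: [-10, -8), [7, 8), [9, 13), [16, 17).
Combining gives A △ B.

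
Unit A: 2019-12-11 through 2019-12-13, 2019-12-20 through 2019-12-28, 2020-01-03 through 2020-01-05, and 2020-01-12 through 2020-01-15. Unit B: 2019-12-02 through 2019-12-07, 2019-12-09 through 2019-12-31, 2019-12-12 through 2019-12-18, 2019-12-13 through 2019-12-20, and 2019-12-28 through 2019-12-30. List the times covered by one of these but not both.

Merge the second list: 2019-12-02 through 2019-12-07, 2019-12-09 through 2019-12-31.
A \ B = 2020-01-03 through 2020-01-05, 2020-01-12 through 2020-01-15.
B \ A = 2019-12-02 through 2019-12-07, 2019-12-09 through 2019-12-10, 2019-12-14 through 2019-12-19, 2019-12-29 through 2019-12-31.
Union of the two gives the symmetric difference.

2019-12-02 through 2019-12-07, 2019-12-09 through 2019-12-10, 2019-12-14 through 2019-12-19, 2019-12-29 through 2019-12-31, 2020-01-03 through 2020-01-05, 2020-01-12 through 2020-01-15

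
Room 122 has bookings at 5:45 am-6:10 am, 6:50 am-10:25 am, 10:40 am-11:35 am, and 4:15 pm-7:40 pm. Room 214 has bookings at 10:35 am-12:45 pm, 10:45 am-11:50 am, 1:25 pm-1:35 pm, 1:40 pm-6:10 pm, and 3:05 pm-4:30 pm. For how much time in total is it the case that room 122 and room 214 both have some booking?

Merge the second list: 10:35 am–12:45 pm, 1:25 pm–1:35 pm, 1:40 pm–6:10 pm.
A ∩ B = 10:40 am–11:35 am, 4:15 pm–6:10 pm.
Total: 55 min + 1 h 55 min = 2 h 50 min.

2 h 50 min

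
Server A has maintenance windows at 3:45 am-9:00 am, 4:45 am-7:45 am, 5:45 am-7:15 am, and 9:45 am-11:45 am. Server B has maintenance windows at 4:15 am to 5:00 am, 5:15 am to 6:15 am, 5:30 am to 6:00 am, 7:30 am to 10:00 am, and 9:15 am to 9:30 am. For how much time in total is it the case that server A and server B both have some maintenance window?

Merge the first list: 3:45 am–9:00 am, 9:45 am–11:45 am.
Merge the second list: 4:15 am–5:00 am, 5:15 am–6:15 am, 7:30 am–10:00 am.
A ∩ B = 4:15 am–5:00 am, 5:15 am–6:15 am, 7:30 am–9:00 am, 9:45 am–10:00 am.
Total: 45 min + 1 h + 1 h 30 min + 15 min = 3 h 30 min.

3 h 30 min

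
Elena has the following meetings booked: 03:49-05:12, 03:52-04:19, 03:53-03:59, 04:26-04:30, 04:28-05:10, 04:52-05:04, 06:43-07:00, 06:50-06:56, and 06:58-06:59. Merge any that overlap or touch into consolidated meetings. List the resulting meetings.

03:49–05:12, 06:43–07:00

03:52–04:19 overlaps/touches 03:49–05:12 → extend to 03:49–05:12.
03:53–03:59 overlaps/touches 03:49–05:12 → extend to 03:49–05:12.
04:26–04:30 overlaps/touches 03:49–05:12 → extend to 03:49–05:12.
04:28–05:10 overlaps/touches 03:49–05:12 → extend to 03:49–05:12.
04:52–05:04 overlaps/touches 03:49–05:12 → extend to 03:49–05:12.
06:43–07:00 is disjoint → start new block.
06:50–06:56 overlaps/touches 06:43–07:00 → extend to 06:43–07:00.
06:58–06:59 overlaps/touches 06:43–07:00 → extend to 06:43–07:00.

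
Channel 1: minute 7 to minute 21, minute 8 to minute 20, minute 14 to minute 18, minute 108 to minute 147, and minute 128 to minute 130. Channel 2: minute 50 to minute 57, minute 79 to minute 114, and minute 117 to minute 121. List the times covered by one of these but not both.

minute 7 to minute 21, minute 50 to minute 57, minute 79 to minute 108, minute 114 to minute 117, minute 121 to minute 147

A, merged: minute 7 to minute 21, minute 108 to minute 147.
Only in the first: minute 7 to minute 21, minute 114 to minute 117, minute 121 to minute 147.
Only in the second: minute 50 to minute 57, minute 79 to minute 108.
Together these are the periods covered by exactly one.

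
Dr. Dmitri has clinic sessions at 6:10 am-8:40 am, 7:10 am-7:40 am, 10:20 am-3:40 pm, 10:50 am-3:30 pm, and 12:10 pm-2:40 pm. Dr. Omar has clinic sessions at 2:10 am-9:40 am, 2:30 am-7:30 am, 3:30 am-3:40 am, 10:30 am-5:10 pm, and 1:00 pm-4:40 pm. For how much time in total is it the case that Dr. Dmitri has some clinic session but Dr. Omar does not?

10 min

A, merged: 6:10 am–8:40 am, 10:20 am–3:40 pm.
B, merged: 2:10 am–9:40 am, 10:30 am–5:10 pm.
A \ B = 10:20 am–10:30 am.
Total: 10 min.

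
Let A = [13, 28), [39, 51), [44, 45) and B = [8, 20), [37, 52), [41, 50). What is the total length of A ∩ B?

19

First set merges to [13, 28), [39, 51).
Second set merges to [8, 20), [37, 52).
A ∩ B = [13, 20), [39, 51).
Total: 7 + 12 = 19.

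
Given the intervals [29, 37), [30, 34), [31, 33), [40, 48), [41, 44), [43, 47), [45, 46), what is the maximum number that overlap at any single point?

Walk the sorted start/end points keeping a running depth.
The depth first hits 3 at 31.

3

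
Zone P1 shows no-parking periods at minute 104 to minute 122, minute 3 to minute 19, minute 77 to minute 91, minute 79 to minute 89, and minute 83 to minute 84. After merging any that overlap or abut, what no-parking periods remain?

Sort by start: minute 3 to minute 19, minute 77 to minute 91, minute 79 to minute 89, minute 83 to minute 84, minute 104 to minute 122.
minute 77 to minute 91 is disjoint → start new block.
minute 79 to minute 89 overlaps/touches minute 77 to minute 91 → extend to minute 77 to minute 91.
minute 83 to minute 84 overlaps/touches minute 77 to minute 91 → extend to minute 77 to minute 91.
minute 104 to minute 122 is disjoint → start new block.

minute 3 to minute 19, minute 77 to minute 91, minute 104 to minute 122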